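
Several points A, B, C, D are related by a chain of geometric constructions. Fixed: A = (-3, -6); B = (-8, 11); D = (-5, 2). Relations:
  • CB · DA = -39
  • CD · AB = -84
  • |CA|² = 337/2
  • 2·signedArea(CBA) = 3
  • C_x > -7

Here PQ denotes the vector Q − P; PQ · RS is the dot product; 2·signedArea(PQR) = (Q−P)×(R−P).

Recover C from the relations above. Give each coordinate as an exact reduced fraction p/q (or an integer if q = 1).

1. C_x = -13/2  [2·signedArea(CBA) = 3 ∩ CD · AB = -84]
2. C_y = 13/2  [2·signedArea(CBA) = 3 ∩ CD · AB = -84]
   → C = (-13/2, 13/2)

C = (-13/2, 13/2)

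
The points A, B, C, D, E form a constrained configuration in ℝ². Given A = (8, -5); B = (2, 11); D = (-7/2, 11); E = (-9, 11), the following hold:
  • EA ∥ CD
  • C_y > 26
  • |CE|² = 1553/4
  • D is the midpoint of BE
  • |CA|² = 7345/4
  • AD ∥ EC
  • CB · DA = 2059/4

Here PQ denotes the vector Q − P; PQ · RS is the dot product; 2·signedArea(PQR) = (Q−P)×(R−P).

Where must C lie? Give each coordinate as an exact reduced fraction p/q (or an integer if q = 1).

1. C_x = -41/2  [EA ∥ CD ∩ AD ∥ EC]
2. C_y = 27  [EA ∥ CD ∩ AD ∥ EC]
   → C = (-41/2, 27)

C = (-41/2, 27)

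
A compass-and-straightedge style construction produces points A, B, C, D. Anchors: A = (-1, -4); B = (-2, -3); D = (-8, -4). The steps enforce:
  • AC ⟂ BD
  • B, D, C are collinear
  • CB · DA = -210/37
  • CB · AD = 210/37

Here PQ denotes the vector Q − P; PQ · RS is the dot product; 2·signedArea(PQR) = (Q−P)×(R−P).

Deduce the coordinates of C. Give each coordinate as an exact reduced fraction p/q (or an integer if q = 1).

C = (-44/37, -106/37)

1. C_x = -44/37  [B, D, C are collinear ∩ AC ⟂ BD]
2. C_y = -106/37  [B, D, C are collinear ∩ AC ⟂ BD]
   → C = (-44/37, -106/37)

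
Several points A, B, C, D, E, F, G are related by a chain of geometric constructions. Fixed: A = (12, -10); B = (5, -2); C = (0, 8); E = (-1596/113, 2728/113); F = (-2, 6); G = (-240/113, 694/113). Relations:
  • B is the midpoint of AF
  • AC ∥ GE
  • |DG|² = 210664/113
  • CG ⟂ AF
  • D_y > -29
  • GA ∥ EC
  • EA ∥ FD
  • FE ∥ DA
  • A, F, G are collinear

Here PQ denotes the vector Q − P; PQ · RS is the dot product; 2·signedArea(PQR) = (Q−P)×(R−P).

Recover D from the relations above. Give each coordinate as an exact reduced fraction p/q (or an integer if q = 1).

1. D_x = 2726/113  [FE ∥ DA ∩ EA ∥ FD]
2. D_y = -3180/113  [FE ∥ DA ∩ EA ∥ FD]
   → D = (2726/113, -3180/113)

D = (2726/113, -3180/113)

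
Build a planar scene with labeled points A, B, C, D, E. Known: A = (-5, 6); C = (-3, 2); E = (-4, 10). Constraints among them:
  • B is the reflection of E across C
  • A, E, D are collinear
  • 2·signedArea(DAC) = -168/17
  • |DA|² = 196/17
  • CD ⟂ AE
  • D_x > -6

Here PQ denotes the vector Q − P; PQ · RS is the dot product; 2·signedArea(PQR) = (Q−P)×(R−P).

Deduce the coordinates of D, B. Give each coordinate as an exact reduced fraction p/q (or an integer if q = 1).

B = (-2, -6)
D = (-99/17, 46/17)

1. D_x = -99/17  [A, E, D are collinear ∩ CD ⟂ AE]
2. D_y = 46/17  [A, E, D are collinear ∩ CD ⟂ AE]
   → D = (-99/17, 46/17)
3. B_x = -2  [B is the reflection of E across C]
4. B_y = -6  [B is the reflection of E across C]
   → B = (-2, -6)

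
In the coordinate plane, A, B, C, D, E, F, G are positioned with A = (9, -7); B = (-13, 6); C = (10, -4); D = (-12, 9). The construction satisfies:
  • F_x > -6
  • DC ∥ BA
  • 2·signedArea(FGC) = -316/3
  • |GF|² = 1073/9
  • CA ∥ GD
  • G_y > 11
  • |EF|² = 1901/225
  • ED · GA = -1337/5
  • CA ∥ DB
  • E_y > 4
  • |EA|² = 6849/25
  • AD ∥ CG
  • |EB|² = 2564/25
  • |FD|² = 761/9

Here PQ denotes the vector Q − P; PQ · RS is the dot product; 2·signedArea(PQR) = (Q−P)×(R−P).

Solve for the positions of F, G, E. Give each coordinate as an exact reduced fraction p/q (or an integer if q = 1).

1. G_x = -11  [CA ∥ GD ∩ AD ∥ CG]
2. G_y = 12  [CA ∥ GD ∩ AD ∥ CG]
   → G = (-11, 12)
3. E_x = -3  [line -20·x + 19·y + -718/5 = 0 ∩ |EA|² = 6849/25]
4. E_y = 22/5  [line -20·x + 19·y + -718/5 = 0 ∩ |EA|² = 6849/25]
   → E = (-3, 22/5)
5. F_x = -16/3  [line 16·x + 21·y + 88/3 = 0 ∩ |FD|² = 761/9]
6. F_y = 8/3  [line 16·x + 21·y + 88/3 = 0 ∩ |FD|² = 761/9]
   → F = (-16/3, 8/3)

E = (-3, 22/5)
F = (-16/3, 8/3)
G = (-11, 12)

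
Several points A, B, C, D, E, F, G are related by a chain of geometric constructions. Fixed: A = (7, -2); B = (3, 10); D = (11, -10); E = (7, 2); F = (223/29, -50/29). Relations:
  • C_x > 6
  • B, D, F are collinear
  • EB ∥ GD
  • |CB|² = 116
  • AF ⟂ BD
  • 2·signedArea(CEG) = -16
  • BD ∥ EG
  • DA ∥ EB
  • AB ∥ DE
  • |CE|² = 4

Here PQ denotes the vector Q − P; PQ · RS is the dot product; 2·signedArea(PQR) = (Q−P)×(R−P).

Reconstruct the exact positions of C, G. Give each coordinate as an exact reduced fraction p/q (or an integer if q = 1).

C = (7, 0)
G = (15, -18)

1. G_x = 15  [EB ∥ GD ∩ BD ∥ EG]
2. G_y = -18  [EB ∥ GD ∩ BD ∥ EG]
   → G = (15, -18)
3. C_x = 7  [line 20·x + 8·y + -140 = 0 ∩ |CB|² = 116]
4. C_y = 0  [line 20·x + 8·y + -140 = 0 ∩ |CB|² = 116]
   → C = (7, 0)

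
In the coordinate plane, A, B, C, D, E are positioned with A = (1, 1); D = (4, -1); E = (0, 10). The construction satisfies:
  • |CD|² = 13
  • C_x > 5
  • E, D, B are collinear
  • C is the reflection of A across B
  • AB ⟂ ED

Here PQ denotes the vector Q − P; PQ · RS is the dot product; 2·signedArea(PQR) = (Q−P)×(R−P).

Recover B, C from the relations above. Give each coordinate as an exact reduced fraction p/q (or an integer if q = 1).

1. B_x = 412/137  [E, D, B are collinear ∩ AB ⟂ ED]
2. B_y = 237/137  [E, D, B are collinear ∩ AB ⟂ ED]
   → B = (412/137, 237/137)
3. C_x = 687/137  [C is the reflection of A across B]
4. C_y = 337/137  [C is the reflection of A across B]
   → C = (687/137, 337/137)

B = (412/137, 237/137)
C = (687/137, 337/137)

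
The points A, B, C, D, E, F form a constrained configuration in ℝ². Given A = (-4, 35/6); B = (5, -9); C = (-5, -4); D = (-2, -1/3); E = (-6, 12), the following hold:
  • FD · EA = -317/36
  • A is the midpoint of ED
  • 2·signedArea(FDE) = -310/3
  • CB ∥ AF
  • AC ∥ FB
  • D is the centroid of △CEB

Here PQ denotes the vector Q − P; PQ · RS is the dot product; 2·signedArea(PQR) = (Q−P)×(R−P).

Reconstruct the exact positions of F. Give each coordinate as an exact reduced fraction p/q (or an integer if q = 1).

1. F_x = 6  [AC ∥ FB ∩ CB ∥ AF]
2. F_y = 5/6  [AC ∥ FB ∩ CB ∥ AF]
   → F = (6, 5/6)

F = (6, 5/6)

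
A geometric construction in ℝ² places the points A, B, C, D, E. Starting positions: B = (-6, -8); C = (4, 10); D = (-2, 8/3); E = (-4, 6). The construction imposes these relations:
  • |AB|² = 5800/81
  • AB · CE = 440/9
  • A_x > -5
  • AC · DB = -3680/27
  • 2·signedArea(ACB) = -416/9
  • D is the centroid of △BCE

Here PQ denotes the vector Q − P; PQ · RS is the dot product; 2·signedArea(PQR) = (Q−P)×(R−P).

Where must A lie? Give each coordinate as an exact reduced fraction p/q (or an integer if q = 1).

1. A_x = -4  [AB · CE = 440/9 ∩ AC · DB = -3680/27]
2. A_y = 2/9  [AB · CE = 440/9 ∩ AC · DB = -3680/27]
   → A = (-4, 2/9)

A = (-4, 2/9)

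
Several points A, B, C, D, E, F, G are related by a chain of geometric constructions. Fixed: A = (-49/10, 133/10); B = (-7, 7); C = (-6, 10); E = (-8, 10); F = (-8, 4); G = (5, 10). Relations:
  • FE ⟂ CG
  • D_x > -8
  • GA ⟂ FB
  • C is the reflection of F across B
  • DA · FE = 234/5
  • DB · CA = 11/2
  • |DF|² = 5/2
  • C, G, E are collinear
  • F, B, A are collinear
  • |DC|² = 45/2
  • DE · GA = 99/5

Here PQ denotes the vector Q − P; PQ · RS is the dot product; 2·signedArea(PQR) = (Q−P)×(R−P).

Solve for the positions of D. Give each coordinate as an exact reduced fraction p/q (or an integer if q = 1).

D = (-15/2, 11/2)

1. D_x = -15/2  [DB · CA = 11/2 ∩ DE · GA = 99/5]
2. D_y = 11/2  [DB · CA = 11/2 ∩ DE · GA = 99/5]
   → D = (-15/2, 11/2)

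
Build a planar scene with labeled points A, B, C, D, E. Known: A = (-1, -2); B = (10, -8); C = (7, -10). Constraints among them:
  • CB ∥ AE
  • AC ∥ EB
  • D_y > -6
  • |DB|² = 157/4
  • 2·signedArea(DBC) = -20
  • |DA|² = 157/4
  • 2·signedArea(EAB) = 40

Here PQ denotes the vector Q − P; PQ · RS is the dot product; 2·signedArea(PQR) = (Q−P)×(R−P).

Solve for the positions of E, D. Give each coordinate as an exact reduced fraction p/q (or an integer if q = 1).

D = (9/2, -5)
E = (2, 0)

1. E_x = 2  [AC ∥ EB ∩ CB ∥ AE]
2. E_y = 0  [AC ∥ EB ∩ CB ∥ AE]
   → E = (2, 0)
3. D_x = 9/2  [line 2·x + -3·y + -24 = 0 ∩ |DA|² = 157/4]
4. D_y = -5  [line 2·x + -3·y + -24 = 0 ∩ |DA|² = 157/4]
   → D = (9/2, -5)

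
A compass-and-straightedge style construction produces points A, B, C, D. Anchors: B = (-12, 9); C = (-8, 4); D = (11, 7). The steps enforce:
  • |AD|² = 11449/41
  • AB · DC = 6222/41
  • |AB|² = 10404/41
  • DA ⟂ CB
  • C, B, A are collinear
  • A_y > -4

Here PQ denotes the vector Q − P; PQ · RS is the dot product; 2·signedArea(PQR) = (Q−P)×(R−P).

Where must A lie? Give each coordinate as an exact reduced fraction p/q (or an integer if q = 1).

1. A_x = -84/41  [C, B, A are collinear ∩ DA ⟂ CB]
2. A_y = -141/41  [C, B, A are collinear ∩ DA ⟂ CB]
   → A = (-84/41, -141/41)

A = (-84/41, -141/41)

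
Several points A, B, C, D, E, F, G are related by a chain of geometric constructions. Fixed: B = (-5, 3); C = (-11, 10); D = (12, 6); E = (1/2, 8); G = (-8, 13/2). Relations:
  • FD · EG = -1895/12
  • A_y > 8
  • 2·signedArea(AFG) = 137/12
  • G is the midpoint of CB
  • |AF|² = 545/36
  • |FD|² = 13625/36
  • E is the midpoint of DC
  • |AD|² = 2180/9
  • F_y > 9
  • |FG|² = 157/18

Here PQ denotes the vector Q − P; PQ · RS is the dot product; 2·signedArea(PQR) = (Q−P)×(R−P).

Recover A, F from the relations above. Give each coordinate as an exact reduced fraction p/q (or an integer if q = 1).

1. F_x = -43/6  [line 17/2·x + 3/2·y + 563/12 = 0 ∩ |FD|² = 13625/36]
2. F_y = 28/3  [line 17/2·x + 3/2·y + 563/12 = 0 ∩ |FD|² = 13625/36]
   → F = (-43/6, 28/3)
3. A_x = -10/3  [line 17/6·x + -5/6·y + 50/3 = 0 ∩ |AF|² = 545/36]
4. A_y = 26/3  [line 17/6·x + -5/6·y + 50/3 = 0 ∩ |AF|² = 545/36]
   → A = (-10/3, 26/3)

A = (-10/3, 26/3)
F = (-43/6, 28/3)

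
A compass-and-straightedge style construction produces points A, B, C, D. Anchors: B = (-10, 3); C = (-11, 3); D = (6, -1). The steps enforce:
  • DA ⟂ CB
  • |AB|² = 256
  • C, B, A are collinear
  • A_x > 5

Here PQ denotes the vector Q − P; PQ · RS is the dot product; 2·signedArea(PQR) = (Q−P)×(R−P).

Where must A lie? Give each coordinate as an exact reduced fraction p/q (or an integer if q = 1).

1. A_x = 6  [C, B, A are collinear ∩ DA ⟂ CB]
2. A_y = 3  [C, B, A are collinear ∩ DA ⟂ CB]
   → A = (6, 3)

A = (6, 3)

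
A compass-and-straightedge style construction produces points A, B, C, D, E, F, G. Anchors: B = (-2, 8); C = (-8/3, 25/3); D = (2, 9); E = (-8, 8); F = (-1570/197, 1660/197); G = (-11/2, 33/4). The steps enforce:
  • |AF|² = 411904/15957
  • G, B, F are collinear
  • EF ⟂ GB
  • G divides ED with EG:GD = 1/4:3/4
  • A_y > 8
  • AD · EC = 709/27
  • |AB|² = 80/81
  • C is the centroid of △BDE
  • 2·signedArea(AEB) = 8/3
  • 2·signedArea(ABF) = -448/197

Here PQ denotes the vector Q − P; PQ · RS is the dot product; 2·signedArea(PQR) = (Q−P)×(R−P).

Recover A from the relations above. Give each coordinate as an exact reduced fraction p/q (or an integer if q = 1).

1. A_x = -26/9  [2·signedArea(ABF) = -448/197 ∩ AD · EC = 709/27]
2. A_y = 76/9  [2·signedArea(ABF) = -448/197 ∩ AD · EC = 709/27]
   → A = (-26/9, 76/9)

A = (-26/9, 76/9)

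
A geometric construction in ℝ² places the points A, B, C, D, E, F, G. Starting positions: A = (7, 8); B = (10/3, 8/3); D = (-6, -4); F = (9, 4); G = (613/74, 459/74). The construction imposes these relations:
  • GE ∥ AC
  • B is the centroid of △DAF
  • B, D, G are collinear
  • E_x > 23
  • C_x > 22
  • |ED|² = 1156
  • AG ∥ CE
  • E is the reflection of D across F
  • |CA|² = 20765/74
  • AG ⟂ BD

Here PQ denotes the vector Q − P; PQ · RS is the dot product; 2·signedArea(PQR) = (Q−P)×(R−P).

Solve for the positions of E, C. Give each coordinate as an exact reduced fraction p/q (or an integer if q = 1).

C = (1681/74, 1021/74)
E = (24, 12)

1. E_x = 24  [E is the reflection of D across F]
2. E_y = 12  [E is the reflection of D across F]
   → E = (24, 12)
3. C_x = 1681/74  [AG ∥ CE ∩ GE ∥ AC]
4. C_y = 1021/74  [AG ∥ CE ∩ GE ∥ AC]
   → C = (1681/74, 1021/74)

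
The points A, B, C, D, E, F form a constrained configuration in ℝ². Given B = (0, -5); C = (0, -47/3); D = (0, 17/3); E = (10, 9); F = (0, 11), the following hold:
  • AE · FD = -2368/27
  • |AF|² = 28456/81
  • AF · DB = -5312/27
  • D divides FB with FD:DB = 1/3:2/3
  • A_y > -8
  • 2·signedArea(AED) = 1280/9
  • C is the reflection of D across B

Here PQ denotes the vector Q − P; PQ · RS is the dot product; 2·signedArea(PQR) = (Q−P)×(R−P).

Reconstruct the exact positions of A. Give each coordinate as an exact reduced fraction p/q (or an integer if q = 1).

1. A_x = 10/3  [AF · DB = -5312/27 ∩ 2·signedArea(AED) = 1280/9]
2. A_y = -67/9  [AF · DB = -5312/27 ∩ 2·signedArea(AED) = 1280/9]
   → A = (10/3, -67/9)

A = (10/3, -67/9)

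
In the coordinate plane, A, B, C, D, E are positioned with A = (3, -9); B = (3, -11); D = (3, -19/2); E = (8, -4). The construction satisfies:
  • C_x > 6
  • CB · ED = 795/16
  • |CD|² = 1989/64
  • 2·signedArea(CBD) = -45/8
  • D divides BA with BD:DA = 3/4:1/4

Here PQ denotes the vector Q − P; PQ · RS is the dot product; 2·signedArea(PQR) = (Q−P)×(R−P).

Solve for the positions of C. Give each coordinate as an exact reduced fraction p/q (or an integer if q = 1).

C = (27/4, -43/8)

1. C_x = 27/4  [2·signedArea(CBD) = -45/8 ∩ CB · ED = 795/16]
2. C_y = -43/8  [2·signedArea(CBD) = -45/8 ∩ CB · ED = 795/16]
   → C = (27/4, -43/8)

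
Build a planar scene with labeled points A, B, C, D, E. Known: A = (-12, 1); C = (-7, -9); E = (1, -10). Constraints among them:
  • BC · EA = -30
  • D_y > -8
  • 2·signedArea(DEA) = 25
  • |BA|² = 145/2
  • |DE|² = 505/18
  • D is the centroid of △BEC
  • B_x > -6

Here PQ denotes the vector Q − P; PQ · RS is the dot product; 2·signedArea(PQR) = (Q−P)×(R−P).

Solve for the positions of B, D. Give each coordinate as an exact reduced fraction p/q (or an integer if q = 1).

1. B_x = -11/2  [line 13·x + -11·y + 22 = 0 ∩ |BA|² = 145/2]
2. B_y = -9/2  [line 13·x + -11·y + 22 = 0 ∩ |BA|² = 145/2]
   → B = (-11/2, -9/2)
3. D_x = -23/6  [D is the centroid of △BEC]
4. D_y = -47/6  [D is the centroid of △BEC]
   → D = (-23/6, -47/6)

B = (-11/2, -9/2)
D = (-23/6, -47/6)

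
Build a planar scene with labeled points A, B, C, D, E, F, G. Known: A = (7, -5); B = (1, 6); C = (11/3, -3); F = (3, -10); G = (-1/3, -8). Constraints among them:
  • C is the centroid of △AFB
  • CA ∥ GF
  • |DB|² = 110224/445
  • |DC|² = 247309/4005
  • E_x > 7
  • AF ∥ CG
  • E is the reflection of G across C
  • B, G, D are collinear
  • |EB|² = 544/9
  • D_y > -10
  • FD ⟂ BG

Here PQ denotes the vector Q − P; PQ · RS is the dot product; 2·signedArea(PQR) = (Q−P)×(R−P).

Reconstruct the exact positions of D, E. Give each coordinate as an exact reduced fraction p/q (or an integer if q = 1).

D = (-219/445, -4302/445)
E = (23/3, 2)

1. D_x = -219/445  [B, G, D are collinear ∩ FD ⟂ BG]
2. D_y = -4302/445  [B, G, D are collinear ∩ FD ⟂ BG]
   → D = (-219/445, -4302/445)
3. E_x = 23/3  [E is the reflection of G across C]
4. E_y = 2  [E is the reflection of G across C]
   → E = (23/3, 2)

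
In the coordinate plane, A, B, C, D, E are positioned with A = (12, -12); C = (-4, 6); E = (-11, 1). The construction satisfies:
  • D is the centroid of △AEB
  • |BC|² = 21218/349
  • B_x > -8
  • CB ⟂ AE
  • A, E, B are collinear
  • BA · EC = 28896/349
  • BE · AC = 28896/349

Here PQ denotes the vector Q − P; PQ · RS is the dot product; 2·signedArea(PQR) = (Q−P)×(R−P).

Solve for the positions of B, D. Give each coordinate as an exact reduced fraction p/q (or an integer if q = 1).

B = (-2735/349, -275/349)
D = (-2386/1047, -4114/1047)

1. B_x = -2735/349  [A, E, B are collinear ∩ CB ⟂ AE]
2. B_y = -275/349  [A, E, B are collinear ∩ CB ⟂ AE]
   → B = (-2735/349, -275/349)
3. D_x = -2386/1047  [D is the centroid of △AEB]
4. D_y = -4114/1047  [D is the centroid of △AEB]
   → D = (-2386/1047, -4114/1047)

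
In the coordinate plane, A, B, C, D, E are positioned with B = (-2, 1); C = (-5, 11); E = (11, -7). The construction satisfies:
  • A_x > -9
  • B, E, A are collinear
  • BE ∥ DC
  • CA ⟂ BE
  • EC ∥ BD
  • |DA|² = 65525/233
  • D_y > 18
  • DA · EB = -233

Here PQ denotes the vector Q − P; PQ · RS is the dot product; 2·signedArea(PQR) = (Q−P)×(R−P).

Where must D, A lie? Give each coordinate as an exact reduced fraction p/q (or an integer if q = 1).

A = (-2013/233, 1185/233)
D = (-18, 19)

1. D_x = -18  [BE ∥ DC ∩ EC ∥ BD]
2. D_y = 19  [BE ∥ DC ∩ EC ∥ BD]
   → D = (-18, 19)
3. A_x = -2013/233  [B, E, A are collinear ∩ CA ⟂ BE]
4. A_y = 1185/233  [B, E, A are collinear ∩ CA ⟂ BE]
   → A = (-2013/233, 1185/233)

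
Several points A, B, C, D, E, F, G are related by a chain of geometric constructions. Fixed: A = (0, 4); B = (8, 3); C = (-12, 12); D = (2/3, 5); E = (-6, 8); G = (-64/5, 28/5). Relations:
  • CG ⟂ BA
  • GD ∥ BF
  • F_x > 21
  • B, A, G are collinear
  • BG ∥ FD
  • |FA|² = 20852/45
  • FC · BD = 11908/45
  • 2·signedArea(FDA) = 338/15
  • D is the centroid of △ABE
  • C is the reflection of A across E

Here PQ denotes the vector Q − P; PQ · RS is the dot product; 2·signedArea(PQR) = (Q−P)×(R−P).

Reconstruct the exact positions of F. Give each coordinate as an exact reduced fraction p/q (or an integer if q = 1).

F = (322/15, 12/5)

1. F_x = 322/15  [BG ∥ FD ∩ GD ∥ BF]
2. F_y = 12/5  [BG ∥ FD ∩ GD ∥ BF]
   → F = (322/15, 12/5)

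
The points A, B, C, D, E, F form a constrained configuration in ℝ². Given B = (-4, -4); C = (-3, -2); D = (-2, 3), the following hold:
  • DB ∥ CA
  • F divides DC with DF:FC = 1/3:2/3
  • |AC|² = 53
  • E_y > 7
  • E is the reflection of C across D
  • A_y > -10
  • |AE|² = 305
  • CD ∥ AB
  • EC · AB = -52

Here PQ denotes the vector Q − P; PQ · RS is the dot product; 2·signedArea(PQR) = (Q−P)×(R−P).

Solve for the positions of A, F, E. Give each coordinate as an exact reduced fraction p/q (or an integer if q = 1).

1. A_x = -5  [CD ∥ AB ∩ DB ∥ CA]
2. A_y = -9  [CD ∥ AB ∩ DB ∥ CA]
   → A = (-5, -9)
3. F_x = -7/3  [F divides DC with DF:FC = 1/3:2/3]
4. F_y = 4/3  [F divides DC with DF:FC = 1/3:2/3]
   → F = (-7/3, 4/3)
5. E_x = -1  [E is the reflection of C across D]
6. E_y = 8  [E is the reflection of C across D]
   → E = (-1, 8)

A = (-5, -9)
E = (-1, 8)
F = (-7/3, 4/3)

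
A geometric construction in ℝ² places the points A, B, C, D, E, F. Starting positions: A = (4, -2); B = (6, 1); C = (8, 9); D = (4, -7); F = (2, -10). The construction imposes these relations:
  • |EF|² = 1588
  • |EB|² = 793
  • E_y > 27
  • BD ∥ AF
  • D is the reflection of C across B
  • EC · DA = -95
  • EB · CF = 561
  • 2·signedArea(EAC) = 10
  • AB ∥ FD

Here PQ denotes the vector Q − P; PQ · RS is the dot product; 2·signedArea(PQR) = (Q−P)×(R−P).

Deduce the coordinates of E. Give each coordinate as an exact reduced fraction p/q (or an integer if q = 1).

E = (14, 28)

1. E_x = 14  [EC · DA = -95 ∩ EB · CF = 561]
2. E_y = 28  [EC · DA = -95 ∩ EB · CF = 561]
   → E = (14, 28)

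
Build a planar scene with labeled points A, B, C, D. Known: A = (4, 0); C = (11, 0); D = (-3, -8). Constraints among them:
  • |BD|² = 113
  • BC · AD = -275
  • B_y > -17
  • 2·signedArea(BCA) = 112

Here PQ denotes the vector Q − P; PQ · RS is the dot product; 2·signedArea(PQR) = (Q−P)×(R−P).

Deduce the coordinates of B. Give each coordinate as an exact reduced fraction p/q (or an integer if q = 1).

1. B_x = -10  [2·signedArea(BCA) = 112 ∩ BC · AD = -275]
2. B_y = -16  [2·signedArea(BCA) = 112 ∩ BC · AD = -275]
   → B = (-10, -16)

B = (-10, -16)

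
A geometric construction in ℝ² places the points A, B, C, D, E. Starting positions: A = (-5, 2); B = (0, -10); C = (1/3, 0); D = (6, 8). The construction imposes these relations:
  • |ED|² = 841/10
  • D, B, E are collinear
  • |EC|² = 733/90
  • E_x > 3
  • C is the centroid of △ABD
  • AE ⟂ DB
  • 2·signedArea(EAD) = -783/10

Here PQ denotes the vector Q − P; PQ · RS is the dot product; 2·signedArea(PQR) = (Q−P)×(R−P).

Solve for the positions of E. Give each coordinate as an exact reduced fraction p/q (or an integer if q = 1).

E = (31/10, -7/10)

1. E_x = 31/10  [D, B, E are collinear ∩ AE ⟂ DB]
2. E_y = -7/10  [D, B, E are collinear ∩ AE ⟂ DB]
   → E = (31/10, -7/10)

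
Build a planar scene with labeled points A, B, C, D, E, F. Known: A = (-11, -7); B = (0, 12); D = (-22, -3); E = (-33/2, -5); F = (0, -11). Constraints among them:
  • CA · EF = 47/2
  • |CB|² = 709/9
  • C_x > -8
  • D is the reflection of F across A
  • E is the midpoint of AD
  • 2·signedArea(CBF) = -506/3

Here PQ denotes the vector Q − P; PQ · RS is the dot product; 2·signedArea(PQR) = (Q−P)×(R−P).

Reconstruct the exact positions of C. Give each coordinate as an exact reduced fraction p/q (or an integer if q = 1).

1. C_x = -22/3  [CA · EF = 47/2 ∩ 2·signedArea(CBF) = -506/3]
2. C_y = 7  [CA · EF = 47/2 ∩ 2·signedArea(CBF) = -506/3]
   → C = (-22/3, 7)

C = (-22/3, 7)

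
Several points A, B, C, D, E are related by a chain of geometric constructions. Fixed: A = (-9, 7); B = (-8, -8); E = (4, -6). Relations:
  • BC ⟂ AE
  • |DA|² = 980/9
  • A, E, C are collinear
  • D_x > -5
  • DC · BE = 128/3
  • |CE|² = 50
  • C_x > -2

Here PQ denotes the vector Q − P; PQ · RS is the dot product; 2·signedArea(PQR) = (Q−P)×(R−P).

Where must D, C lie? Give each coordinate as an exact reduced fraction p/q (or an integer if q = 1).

C = (-1, -1)
D = (-13/3, -7/3)

1. C_x = -1  [A, E, C are collinear ∩ BC ⟂ AE]
2. C_y = -1  [A, E, C are collinear ∩ BC ⟂ AE]
   → C = (-1, -1)
3. D_x = -13/3  [line -12·x + -2·y + -170/3 = 0 ∩ |DA|² = 980/9]
4. D_y = -7/3  [line -12·x + -2·y + -170/3 = 0 ∩ |DA|² = 980/9]
   → D = (-13/3, -7/3)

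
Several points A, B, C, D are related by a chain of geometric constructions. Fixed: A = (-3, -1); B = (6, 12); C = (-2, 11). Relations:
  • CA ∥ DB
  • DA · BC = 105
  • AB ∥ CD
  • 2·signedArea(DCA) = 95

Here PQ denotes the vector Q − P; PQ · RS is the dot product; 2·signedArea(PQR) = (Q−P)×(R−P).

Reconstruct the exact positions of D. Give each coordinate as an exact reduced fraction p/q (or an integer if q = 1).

1. D_x = 7  [CA ∥ DB ∩ AB ∥ CD]
2. D_y = 24  [CA ∥ DB ∩ AB ∥ CD]
   → D = (7, 24)

D = (7, 24)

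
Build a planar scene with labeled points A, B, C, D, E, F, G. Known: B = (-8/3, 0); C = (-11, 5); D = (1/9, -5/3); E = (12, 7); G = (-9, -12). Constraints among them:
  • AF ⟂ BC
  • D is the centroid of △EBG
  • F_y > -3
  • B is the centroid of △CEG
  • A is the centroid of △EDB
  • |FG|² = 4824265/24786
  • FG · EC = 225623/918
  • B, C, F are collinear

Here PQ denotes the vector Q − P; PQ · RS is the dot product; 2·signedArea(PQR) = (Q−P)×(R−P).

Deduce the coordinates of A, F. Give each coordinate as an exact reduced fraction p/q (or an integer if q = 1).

A = (85/27, 16/9)
F = (757/918, -641/306)

1. A_x = 85/27  [A is the centroid of △EDB]
2. A_y = 16/9  [A is the centroid of △EDB]
   → A = (85/27, 16/9)
3. F_x = 757/918  [B, C, F are collinear ∩ AF ⟂ BC]
4. F_y = -641/306  [B, C, F are collinear ∩ AF ⟂ BC]
   → F = (757/918, -641/306)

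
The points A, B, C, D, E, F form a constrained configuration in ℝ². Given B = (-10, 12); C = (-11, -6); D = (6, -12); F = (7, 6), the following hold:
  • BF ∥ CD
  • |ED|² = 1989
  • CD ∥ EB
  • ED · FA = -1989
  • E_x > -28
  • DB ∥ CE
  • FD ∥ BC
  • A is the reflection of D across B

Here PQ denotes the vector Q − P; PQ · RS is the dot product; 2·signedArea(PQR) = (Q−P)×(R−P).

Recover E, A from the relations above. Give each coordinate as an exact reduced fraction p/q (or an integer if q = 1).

1. E_x = -27  [CD ∥ EB ∩ DB ∥ CE]
2. E_y = 18  [CD ∥ EB ∩ DB ∥ CE]
   → E = (-27, 18)
3. A_x = -26  [A is the reflection of D across B]
4. A_y = 36  [A is the reflection of D across B]
   → A = (-26, 36)

A = (-26, 36)
E = (-27, 18)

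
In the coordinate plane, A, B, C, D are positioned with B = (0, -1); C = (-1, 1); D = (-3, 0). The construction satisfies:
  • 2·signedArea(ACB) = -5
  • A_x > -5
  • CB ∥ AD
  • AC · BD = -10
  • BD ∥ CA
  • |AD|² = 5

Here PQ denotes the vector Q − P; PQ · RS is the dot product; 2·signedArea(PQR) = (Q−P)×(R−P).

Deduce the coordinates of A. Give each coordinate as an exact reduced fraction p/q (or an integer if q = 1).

1. A_x = -4  [CB ∥ AD ∩ BD ∥ CA]
2. A_y = 2  [CB ∥ AD ∩ BD ∥ CA]
   → A = (-4, 2)

A = (-4, 2)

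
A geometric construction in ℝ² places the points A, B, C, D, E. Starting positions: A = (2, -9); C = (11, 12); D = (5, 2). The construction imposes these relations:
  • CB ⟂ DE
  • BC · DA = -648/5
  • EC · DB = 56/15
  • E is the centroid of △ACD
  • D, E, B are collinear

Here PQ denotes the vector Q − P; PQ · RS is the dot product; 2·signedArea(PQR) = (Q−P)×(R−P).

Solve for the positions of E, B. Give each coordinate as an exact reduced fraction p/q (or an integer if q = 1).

1. E_x = 6  [E is the centroid of △ACD]
2. E_y = 5/3  [E is the centroid of △ACD]
   → E = (6, 5/3)
3. B_x = 37/5  [D, E, B are collinear ∩ CB ⟂ DE]
4. B_y = 6/5  [D, E, B are collinear ∩ CB ⟂ DE]
   → B = (37/5, 6/5)

B = (37/5, 6/5)
E = (6, 5/3)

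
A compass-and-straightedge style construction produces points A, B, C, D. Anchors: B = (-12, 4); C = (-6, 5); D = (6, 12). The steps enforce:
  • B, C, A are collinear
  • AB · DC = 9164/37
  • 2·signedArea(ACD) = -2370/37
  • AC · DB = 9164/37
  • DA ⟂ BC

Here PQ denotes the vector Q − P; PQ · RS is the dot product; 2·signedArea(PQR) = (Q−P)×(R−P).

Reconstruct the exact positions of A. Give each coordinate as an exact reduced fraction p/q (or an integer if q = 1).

1. A_x = 252/37  [B, C, A are collinear ∩ DA ⟂ BC]
2. A_y = 264/37  [B, C, A are collinear ∩ DA ⟂ BC]
   → A = (252/37, 264/37)

A = (252/37, 264/37)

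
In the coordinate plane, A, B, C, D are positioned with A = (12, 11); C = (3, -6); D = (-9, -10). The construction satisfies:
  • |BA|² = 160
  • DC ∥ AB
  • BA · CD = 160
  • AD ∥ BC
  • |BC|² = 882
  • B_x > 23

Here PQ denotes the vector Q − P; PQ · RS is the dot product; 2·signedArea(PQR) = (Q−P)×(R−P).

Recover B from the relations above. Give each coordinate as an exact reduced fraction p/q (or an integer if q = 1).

B = (24, 15)

1. B_x = 24  [AD ∥ BC ∩ DC ∥ AB]
2. B_y = 15  [AD ∥ BC ∩ DC ∥ AB]
   → B = (24, 15)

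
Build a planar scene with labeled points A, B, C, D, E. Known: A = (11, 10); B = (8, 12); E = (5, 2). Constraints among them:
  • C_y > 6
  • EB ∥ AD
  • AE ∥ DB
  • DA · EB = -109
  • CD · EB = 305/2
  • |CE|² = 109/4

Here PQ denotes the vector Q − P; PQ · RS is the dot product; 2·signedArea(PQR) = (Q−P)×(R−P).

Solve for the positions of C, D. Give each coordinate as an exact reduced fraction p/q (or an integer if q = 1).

C = (13/2, 7)
D = (14, 20)

1. D_x = 14  [AE ∥ DB ∩ EB ∥ AD]
2. D_y = 20  [AE ∥ DB ∩ EB ∥ AD]
   → D = (14, 20)
3. C_x = 13/2  [line -3·x + -10·y + 179/2 = 0 ∩ |CE|² = 109/4]
4. C_y = 7  [line -3·x + -10·y + 179/2 = 0 ∩ |CE|² = 109/4]
   → C = (13/2, 7)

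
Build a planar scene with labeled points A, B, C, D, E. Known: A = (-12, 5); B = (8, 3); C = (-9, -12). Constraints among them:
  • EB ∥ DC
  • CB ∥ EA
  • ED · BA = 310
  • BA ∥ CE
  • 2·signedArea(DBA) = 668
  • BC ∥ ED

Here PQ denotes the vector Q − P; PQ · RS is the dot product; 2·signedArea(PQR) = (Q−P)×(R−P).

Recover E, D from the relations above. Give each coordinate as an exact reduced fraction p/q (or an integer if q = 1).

1. E_x = -29  [CB ∥ EA ∩ BA ∥ CE]
2. E_y = -10  [CB ∥ EA ∩ BA ∥ CE]
   → E = (-29, -10)
3. D_x = -46  [EB ∥ DC ∩ BC ∥ ED]
4. D_y = -25  [EB ∥ DC ∩ BC ∥ ED]
   → D = (-46, -25)

D = (-46, -25)
E = (-29, -10)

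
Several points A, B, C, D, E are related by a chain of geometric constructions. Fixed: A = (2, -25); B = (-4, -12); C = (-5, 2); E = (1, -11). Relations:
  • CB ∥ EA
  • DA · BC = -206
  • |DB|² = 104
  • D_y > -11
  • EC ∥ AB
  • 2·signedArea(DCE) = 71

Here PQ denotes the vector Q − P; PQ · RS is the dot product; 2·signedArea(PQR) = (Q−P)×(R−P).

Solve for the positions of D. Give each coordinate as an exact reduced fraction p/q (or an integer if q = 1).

1. D_x = 6  [2·signedArea(DCE) = 71 ∩ DA · BC = -206]
2. D_y = -10  [2·signedArea(DCE) = 71 ∩ DA · BC = -206]
   → D = (6, -10)

D = (6, -10)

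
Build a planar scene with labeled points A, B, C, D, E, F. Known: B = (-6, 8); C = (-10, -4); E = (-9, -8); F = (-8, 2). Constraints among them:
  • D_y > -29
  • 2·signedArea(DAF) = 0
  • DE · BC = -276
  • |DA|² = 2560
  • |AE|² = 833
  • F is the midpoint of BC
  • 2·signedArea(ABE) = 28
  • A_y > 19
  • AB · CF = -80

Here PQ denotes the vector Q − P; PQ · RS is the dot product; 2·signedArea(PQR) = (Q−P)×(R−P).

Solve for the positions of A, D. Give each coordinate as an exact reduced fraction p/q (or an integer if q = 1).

A = (-2, 20)
D = (-18, -28)

1. A_x = -2  [AB · CF = -80 ∩ 2·signedArea(ABE) = 28]
2. A_y = 20  [AB · CF = -80 ∩ 2·signedArea(ABE) = 28]
   → A = (-2, 20)
3. D_x = -18  [2·signedArea(DAF) = 0 ∩ DE · BC = -276]
4. D_y = -28  [2·signedArea(DAF) = 0 ∩ DE · BC = -276]
   → D = (-18, -28)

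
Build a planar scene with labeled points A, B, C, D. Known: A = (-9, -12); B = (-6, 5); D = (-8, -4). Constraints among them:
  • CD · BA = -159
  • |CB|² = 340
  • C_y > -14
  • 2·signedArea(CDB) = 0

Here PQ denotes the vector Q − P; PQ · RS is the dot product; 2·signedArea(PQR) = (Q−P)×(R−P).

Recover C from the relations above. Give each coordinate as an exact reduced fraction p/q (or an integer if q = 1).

1. C_x = -10  [2·signedArea(CDB) = 0 ∩ CD · BA = -159]
2. C_y = -13  [2·signedArea(CDB) = 0 ∩ CD · BA = -159]
   → C = (-10, -13)

C = (-10, -13)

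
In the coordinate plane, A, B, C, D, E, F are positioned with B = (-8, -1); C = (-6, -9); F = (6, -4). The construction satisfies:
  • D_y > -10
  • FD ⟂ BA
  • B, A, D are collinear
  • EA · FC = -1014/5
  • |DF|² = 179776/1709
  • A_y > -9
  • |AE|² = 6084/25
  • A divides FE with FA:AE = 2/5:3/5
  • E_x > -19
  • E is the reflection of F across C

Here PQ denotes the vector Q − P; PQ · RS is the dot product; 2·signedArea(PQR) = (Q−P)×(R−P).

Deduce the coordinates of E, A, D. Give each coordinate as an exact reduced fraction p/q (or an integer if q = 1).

1. E_x = -18  [E is the reflection of F across C]
2. E_y = -14  [E is the reflection of F across C]
   → E = (-18, -14)
3. A_x = -18/5  [A divides FE with FA:AE = 2/5:3/5]
4. A_y = -8  [A divides FE with FA:AE = 2/5:3/5]
   → A = (-18/5, -8)
5. D_x = -4586/1709  [B, A, D are collinear ∩ FD ⟂ BA]
6. D_y = -16164/1709  [B, A, D are collinear ∩ FD ⟂ BA]
   → D = (-4586/1709, -16164/1709)

A = (-18/5, -8)
D = (-4586/1709, -16164/1709)
E = (-18, -14)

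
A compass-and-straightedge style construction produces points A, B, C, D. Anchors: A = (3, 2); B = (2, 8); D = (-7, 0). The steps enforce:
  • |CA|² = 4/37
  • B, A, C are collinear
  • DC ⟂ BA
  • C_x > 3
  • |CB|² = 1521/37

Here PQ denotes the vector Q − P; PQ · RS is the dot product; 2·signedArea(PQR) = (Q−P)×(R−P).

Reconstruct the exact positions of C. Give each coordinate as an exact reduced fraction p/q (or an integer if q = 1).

C = (113/37, 62/37)

1. C_x = 113/37  [B, A, C are collinear ∩ DC ⟂ BA]
2. C_y = 62/37  [B, A, C are collinear ∩ DC ⟂ BA]
   → C = (113/37, 62/37)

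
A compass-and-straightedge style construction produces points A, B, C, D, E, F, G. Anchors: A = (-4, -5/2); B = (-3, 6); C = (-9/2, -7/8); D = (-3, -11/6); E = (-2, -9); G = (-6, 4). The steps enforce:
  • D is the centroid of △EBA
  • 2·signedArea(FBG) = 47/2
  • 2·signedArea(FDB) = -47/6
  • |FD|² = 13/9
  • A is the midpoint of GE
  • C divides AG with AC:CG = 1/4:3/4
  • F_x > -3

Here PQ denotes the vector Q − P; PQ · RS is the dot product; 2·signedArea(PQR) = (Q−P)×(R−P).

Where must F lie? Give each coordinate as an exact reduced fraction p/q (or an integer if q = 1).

1. F_x = -2  [2·signedArea(FBG) = 47/2 ∩ 2·signedArea(FDB) = -47/6]
2. F_y = -7/6  [2·signedArea(FBG) = 47/2 ∩ 2·signedArea(FDB) = -47/6]
   → F = (-2, -7/6)

F = (-2, -7/6)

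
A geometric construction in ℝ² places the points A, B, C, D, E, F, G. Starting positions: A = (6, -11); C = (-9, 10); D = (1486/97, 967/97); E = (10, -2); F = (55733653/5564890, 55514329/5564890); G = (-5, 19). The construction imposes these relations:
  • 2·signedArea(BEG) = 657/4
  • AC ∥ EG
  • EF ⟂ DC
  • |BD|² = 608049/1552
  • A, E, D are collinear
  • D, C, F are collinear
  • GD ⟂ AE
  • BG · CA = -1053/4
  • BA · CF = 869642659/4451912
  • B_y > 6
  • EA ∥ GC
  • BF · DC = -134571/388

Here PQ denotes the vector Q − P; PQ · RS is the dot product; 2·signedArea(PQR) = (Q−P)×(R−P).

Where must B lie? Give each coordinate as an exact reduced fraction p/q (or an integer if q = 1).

1. B_x = -17/4  [BG · CA = -1053/4 ∩ BA · CF = 869642659/4451912]
2. B_y = 7  [BG · CA = -1053/4 ∩ BA · CF = 869642659/4451912]
   → B = (-17/4, 7)

B = (-17/4, 7)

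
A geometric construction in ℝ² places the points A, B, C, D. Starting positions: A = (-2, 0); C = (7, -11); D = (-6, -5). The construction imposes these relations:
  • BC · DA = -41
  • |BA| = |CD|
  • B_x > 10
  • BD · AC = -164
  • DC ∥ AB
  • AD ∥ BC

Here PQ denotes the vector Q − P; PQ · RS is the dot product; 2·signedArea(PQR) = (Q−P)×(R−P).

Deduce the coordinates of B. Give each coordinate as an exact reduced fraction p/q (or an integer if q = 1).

1. B_x = 11  [AD ∥ BC ∩ DC ∥ AB]
2. B_y = -6  [AD ∥ BC ∩ DC ∥ AB]
   → B = (11, -6)

B = (11, -6)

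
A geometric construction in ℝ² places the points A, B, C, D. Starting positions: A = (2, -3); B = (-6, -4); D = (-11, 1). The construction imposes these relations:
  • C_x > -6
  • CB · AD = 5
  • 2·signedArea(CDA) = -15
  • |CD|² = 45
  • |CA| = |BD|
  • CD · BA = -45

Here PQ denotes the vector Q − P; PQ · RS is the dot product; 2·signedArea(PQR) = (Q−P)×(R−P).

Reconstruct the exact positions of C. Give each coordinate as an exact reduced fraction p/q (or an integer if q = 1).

C = (-5, -2)

1. C_x = -5  [CB · AD = 5 ∩ CD · BA = -45]
2. C_y = -2  [CB · AD = 5 ∩ CD · BA = -45]
   → C = (-5, -2)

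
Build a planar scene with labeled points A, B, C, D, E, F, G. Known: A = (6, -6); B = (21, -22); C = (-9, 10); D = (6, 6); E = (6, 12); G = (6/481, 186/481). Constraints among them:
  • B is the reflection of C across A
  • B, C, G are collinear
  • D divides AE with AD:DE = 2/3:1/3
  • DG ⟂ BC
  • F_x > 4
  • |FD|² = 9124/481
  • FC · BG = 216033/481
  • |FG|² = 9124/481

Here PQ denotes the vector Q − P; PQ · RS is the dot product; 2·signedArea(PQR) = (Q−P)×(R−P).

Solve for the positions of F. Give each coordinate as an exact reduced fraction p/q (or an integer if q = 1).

1. F_x = 1926/481  [line 10095/481·x + -10768/481·y + -1346/37 = 0 ∩ |FG|² = 9124/481]
2. F_y = 1024/481  [line 10095/481·x + -10768/481·y + -1346/37 = 0 ∩ |FG|² = 9124/481]
   → F = (1926/481, 1024/481)

F = (1926/481, 1024/481)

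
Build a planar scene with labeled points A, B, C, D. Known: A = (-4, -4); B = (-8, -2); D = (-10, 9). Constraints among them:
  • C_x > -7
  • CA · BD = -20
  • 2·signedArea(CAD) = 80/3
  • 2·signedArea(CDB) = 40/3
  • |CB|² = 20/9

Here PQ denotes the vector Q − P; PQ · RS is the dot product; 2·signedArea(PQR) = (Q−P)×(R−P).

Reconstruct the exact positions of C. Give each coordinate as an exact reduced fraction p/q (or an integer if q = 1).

C = (-20/3, -8/3)

1. C_x = -20/3  [2·signedArea(CDB) = 40/3 ∩ CA · BD = -20]
2. C_y = -8/3  [2·signedArea(CDB) = 40/3 ∩ CA · BD = -20]
   → C = (-20/3, -8/3)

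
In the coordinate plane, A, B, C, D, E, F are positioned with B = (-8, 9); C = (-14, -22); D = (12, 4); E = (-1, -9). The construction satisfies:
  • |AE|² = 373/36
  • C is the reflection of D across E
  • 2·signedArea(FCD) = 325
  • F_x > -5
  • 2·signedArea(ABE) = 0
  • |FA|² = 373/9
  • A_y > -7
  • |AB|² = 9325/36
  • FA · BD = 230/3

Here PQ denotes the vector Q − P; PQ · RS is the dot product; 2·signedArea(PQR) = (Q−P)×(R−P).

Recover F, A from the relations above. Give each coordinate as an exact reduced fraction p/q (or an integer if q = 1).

A = (-13/6, -6)
F = (-9/2, 0)

1. A_x = -13/6  [line 18·x + 7·y + 81 = 0 ∩ |AE|² = 373/36]
2. A_y = -6  [line 18·x + 7·y + 81 = 0 ∩ |AE|² = 373/36]
   → A = (-13/6, -6)
3. F_x = -9/2  [2·signedArea(FCD) = 325 ∩ FA · BD = 230/3]
4. F_y = 0  [2·signedArea(FCD) = 325 ∩ FA · BD = 230/3]
   → F = (-9/2, 0)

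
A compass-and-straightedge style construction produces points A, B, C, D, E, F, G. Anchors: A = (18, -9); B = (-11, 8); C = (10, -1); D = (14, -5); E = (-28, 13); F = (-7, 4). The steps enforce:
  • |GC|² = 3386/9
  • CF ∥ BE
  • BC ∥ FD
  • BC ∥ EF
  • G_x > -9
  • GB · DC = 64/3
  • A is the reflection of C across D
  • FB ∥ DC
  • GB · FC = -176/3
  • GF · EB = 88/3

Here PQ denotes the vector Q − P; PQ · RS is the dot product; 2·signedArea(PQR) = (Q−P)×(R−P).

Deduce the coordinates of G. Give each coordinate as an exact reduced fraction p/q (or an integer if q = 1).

1. G_x = -25/3  [GB · DC = 64/3 ∩ GF · EB = 88/3]
2. G_y = 16/3  [GB · DC = 64/3 ∩ GF · EB = 88/3]
   → G = (-25/3, 16/3)

G = (-25/3, 16/3)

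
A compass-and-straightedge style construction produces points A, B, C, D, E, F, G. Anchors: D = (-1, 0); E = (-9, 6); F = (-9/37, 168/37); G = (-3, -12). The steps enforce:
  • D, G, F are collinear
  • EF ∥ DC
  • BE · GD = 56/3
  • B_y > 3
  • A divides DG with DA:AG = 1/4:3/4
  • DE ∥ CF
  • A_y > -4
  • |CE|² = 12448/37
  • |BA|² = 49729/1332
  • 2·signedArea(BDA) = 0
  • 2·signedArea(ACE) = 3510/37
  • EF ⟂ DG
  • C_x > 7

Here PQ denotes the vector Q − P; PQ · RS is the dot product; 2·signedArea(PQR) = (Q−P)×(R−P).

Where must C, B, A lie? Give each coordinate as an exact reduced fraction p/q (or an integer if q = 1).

1. C_x = 287/37  [DE ∥ CF ∩ EF ∥ DC]
2. C_y = -54/37  [DE ∥ CF ∩ EF ∥ DC]
   → C = (287/37, -54/37)
3. A_x = -3/2  [A divides DG with DA:AG = 1/4:3/4]
4. A_y = -3  [A divides DG with DA:AG = 1/4:3/4]
   → A = (-3/2, -3)
5. B_x = -55/111  [2·signedArea(BDA) = 0 ∩ BE · GD = 56/3]
6. B_y = 112/37  [2·signedArea(BDA) = 0 ∩ BE · GD = 56/3]
   → B = (-55/111, 112/37)

A = (-3/2, -3)
B = (-55/111, 112/37)
C = (287/37, -54/37)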